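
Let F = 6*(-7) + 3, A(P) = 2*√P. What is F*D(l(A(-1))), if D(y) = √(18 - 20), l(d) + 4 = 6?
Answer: -39*I*√2 ≈ -55.154*I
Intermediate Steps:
l(d) = 2 (l(d) = -4 + 6 = 2)
D(y) = I*√2 (D(y) = √(-2) = I*√2)
F = -39 (F = -42 + 3 = -39)
F*D(l(A(-1))) = -39*I*√2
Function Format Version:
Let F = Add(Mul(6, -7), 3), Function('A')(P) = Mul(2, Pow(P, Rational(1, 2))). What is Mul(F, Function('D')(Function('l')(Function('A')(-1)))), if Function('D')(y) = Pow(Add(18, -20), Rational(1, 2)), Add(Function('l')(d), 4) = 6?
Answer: Mul(-39, I, Pow(2, Rational(1, 2))) ≈ Mul(-55.154, I)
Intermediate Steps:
Function('l')(d) = 2 (Function('l')(d) = Add(-4, 6) = 2)
Function('D')(y) = Mul(I, Pow(2, Rational(1, 2))) (Function('D')(y) = Pow(-2, Rational(1, 2)) = Mul(I, Pow(2, Rational(1, 2))))
F = -39 (F = Add(-42, 3) = -39)
Mul(F, Function('D')(Function('l')(Function('A')(-1)))) = Mul(-39, Mul(I, Pow(2, Rational(1, 2)))) = Mul(-39, I, Pow(2, Rational(1, 2)))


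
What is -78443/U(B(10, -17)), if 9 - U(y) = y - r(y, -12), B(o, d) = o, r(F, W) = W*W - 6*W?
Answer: -78443/215 ≈ -364.85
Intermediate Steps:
r(F, W) = W² - 6*W
U(y) = 225 - y (U(y) = 9 - (y - (-12)*(-6 - 12)) = 9 - (y - (-12)*(-18)) = 9 - (y - 1*216) = 9 - (y - 216) = 9 - (-216 + y) = 9 + (216 - y) = 225 - y)
-78443/U(B(10, -17)) = -78443/(225 - 1*10) = -78443/(225 - 10) = -78443/215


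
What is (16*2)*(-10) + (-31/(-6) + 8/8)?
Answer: -1883/6 ≈ -313.83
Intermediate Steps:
(16*2)*(-10) + (-31/(-6) + 8/8) = 32*(-10) + (-31*(-⅙) + 8*(⅛)) = -320 + (31/6 + 1) = -320 + 37/6 = -1883/6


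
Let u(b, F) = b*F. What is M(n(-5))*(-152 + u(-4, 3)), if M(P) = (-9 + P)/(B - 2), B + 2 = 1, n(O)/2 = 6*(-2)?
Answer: -1804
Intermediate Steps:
n(O) = -24 (n(O) = 2*(6*(-2)) = 2*(-12) = -24)
u(b, F) = F*b
B = -1 (B = -2 + 1 = -1)
M(P) = 3 - P/3 (M(P) = (-9 + P)/(-1 - 2) = (-9 + P)/(-3) = (-9 + P)*(-⅓) = 3 - P/3)
M(n(-5))*(-152 + u(-4, 3)) = (3 - ⅓*(-24))*(-152 + 3*(-4)) = (3 + 8)*(-152 - 12) = 11*(-164) = -1804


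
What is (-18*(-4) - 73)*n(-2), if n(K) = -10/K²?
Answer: 5/2 ≈ 2.5000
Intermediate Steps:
n(K) = -10/K²
(-18*(-4) - 73)*n(-2) = (-18*(-4) - 73)*(-10/(-2)²) = (72 - 73)*(-10*¼) = -1*(-5/2) = 5/2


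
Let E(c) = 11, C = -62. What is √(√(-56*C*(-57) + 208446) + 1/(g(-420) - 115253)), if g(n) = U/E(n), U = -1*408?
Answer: √(-13950101 + 1608308412481*√10542)/1268191 ≈ 10.133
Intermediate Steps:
U = -408
g(n) = -408/11
√(√(-56*C*(-57) + 208446) + 1/(g(-420) - 115253)) = √(√(-56*(-62)*(-57) + 208446) + 1/(-408/11 - 115253)) = √(√(3472*(-57) + 208446) + 1/(-1268191/11)) = √(√(-197904 + 208446) - 11/1268191) = √(√10542 - 11/1268191) = √(-11/1268191 + √10542)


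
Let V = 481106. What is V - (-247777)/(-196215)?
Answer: 743306819/1545 ≈ 4.8110e+5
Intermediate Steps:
V - (-247777)/(-196215) = 481106 - (-247777)/(-196215) = 481106 - (-247777)*(-1)/196215 = 481106 - 1*1951/1545 = 481106 - 1951/1545 = 743306819/1545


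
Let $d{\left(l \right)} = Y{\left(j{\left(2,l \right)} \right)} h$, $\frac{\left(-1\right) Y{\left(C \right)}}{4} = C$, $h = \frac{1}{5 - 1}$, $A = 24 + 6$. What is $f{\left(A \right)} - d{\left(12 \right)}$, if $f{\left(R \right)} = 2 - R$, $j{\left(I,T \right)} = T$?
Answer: $-16$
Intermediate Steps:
$A = 30$
$h = \frac{1}{4} \approx 0.25$
$Y{\left(C \right)} = - 4 C$
$d{\left(l \right)} = - l$ ($d{\left(l \right)} = - 4 l \frac{1}{4} = - l$)
$f{\left(A \right)} - d{\left(12 \right)} = \left(2 - 30\right) - \left(-1\right) 12 = \left(2 - 30\right) - -12 = -28 + 12 = -16$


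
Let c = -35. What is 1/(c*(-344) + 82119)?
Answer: 1/94159 ≈ 1.0620e-5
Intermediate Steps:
1/(c*(-344) + 82119) = 1/(-35*(-344) + 82119) = 1/(12040 + 82119) = 1/94159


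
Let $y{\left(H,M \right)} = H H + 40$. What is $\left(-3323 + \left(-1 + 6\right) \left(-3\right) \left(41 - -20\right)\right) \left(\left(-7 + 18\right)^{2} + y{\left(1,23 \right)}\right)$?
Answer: $-686556$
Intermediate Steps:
$y{\left(H,M \right)} = 40 + H^{2}$ ($y{\left(H,M \right)} = H^{2} + 40 = 40 + H^{2}$)
$\left(-3323 + \left(-1 + 6\right) \left(-3\right) \left(41 - -20\right)\right) \left(\left(-7 + 18\right)^{2} + y{\left(1,23 \right)}\right) = \left(-3323 + \left(-1 + 6\right) \left(-3\right) \left(41 - -20\right)\right) \left(\left(-7 + 18\right)^{2} + \left(40 + 1^{2}\right)\right) = \left(-3323 + 5 \left(-3\right) \left(41 + 20\right)\right) \left(11^{2} + \left(40 + 1\right)\right) = \left(-3323 - 915\right) \left(121 + 41\right) = \left(-3323 - 915\right) 162 = \left(-4238\right) 162 = -686556$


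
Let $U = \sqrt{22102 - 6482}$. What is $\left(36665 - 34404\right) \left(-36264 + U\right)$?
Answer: $-81992904 + 4522 \sqrt{3905} \approx -8.171 \cdot 10^{7}$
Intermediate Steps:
$U = 2 \sqrt{3905}$ ($U = \sqrt{15620} = 2 \sqrt{3905} \approx 124.98$)
$\left(36665 - 34404\right) \left(-36264 + U\right) = \left(36665 - 34404\right) \left(-36264 + 2 \sqrt{3905}\right) = 2261 \left(-36264 + 2 \sqrt{3905}\right) = -81992904 + 4522 \sqrt{3905}$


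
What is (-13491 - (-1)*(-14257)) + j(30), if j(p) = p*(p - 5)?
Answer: -26998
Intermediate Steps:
j(p) = p*(-5 + p)
(-13491 - (-1)*(-14257)) + j(30) = (-13491 - (-1)*(-14257)) + 30*(-5 + 30) = (-13491 - 1*14257) + 30*25 = (-13491 - 14257) + 750 = -27748 + 750 = -26998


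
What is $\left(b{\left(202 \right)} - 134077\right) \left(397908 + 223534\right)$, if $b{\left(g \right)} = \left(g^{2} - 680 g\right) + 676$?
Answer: $-142904937994$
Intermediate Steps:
$b{\left(g \right)} = 676 + g^{2} - 680 g$
$\left(b{\left(202 \right)} - 134077\right) \left(397908 + 223534\right) = \left(\left(676 + 202^{2} - 137360\right) - 134077\right) \left(397908 + 223534\right) = \left(\left(676 + 40804 - 137360\right) - 134077\right) 621442 = \left(-95880 - 134077\right) 621442 = \left(-229957\right) 621442 = -142904937994$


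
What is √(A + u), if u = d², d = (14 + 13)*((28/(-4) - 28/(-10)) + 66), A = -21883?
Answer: √69058574/5 ≈ 1662.0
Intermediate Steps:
d = 8343/5 (d = 27*((28*(-¼) - 28*(-⅒)) + 66) = 27*((-7 + 14/5) + 66) = 27*(-21/5 + 66) = 27*(309/5) = 8343/5 ≈ 1668.6)
u = 69605649/25 (u = (8343/5)² = 69605649/25 ≈ 2.7842e+6)
√(A + u) = √(-21883 + 69605649/25) = √(69058574/25) = √69058574/5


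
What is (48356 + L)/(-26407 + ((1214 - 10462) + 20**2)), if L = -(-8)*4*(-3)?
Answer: -9652/7051 ≈ -1.3689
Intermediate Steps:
L = -96 (L = -4*(-8)*(-3) = 32*(-3) = -96)
(48356 + L)/(-26407 + ((1214 - 10462) + 20**2)) = (48356 - 96)/(-26407 + ((1214 - 10462) + 20**2)) = 48260/(-26407 + (-9248 + 400)) = 48260/(-26407 - 8848) = 48260/(-35255) = 48260*(-1/35255) = -9652/7051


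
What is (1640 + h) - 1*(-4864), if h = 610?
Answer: 7114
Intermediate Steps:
(1640 + h) - 1*(-4864) = (1640 + 610) - 1*(-4864) = 2250 + 4864 = 7114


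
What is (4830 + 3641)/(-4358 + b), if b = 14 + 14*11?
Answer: -8471/4190 ≈ -2.0217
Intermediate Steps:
b = 168 (b = 14 + 154 = 168)
(4830 + 3641)/(-4358 + b) = (4830 + 3641)/(-4358 + 168) = 8471/(-4190) = 8471*(-1/4190) = -8471/4190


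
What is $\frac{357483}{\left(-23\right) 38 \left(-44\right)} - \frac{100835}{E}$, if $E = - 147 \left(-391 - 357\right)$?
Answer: $\frac{115031461}{13728792} \approx 8.3788$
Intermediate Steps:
$E = 109956$ ($E = - 147 \left(-391 - 357\right) = \left(-147\right) \left(-748\right) = 109956$)
$\frac{357483}{\left(-23\right) 38 \left(-44\right)} - \frac{100835}{E} = \frac{357483}{\left(-23\right) 38 \left(-44\right)} - \frac{100835}{109956} = \frac{357483}{\left(-874\right) \left(-44\right)} - \frac{14405}{15708} = \frac{357483}{38456} - \frac{14405}{15708} = \frac{115031461}{13728792}$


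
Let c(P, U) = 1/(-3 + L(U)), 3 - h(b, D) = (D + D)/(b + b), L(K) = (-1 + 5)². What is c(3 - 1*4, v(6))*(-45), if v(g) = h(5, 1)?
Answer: -45/13 ≈ -3.4615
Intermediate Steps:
L(K) = 16 (L(K) = 4² = 16)
h(b, D) = 3 - D/b (h(b, D) = 3 - (D + D)/(b + b) = 3 - 2*D/(2*b) = 3 - 2*D*1/(2*b) = 3 - D/b)
v(g) = 14/5 (v(g) = 3 - 1*1/5 = 3 - 1*1*⅕ = 3 - ⅕ = 14/5)
c(P, U) = 1/13 (c(P, U) = 1/(-3 + 16) = 1/13)
c(3 - 1*4, v(6))*(-45) = (1/13)*(-45) = -45/13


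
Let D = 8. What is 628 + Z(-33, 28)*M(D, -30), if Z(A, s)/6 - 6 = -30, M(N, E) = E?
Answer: 4948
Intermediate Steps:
Z(A, s) = -144 (Z(A, s) = 36 + 6*(-30) = 36 - 180 = -144)
628 + Z(-33, 28)*M(D, -30) = 628 - 144*(-30) = 628 + 4320 = 4948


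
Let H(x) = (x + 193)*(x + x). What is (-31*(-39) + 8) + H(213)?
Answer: 174173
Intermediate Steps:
H(x) = 2*x*(193 + x) (H(x) = (193 + x)*(2*x) = 2*x*(193 + x))
(-31*(-39) + 8) + H(213) = (-31*(-39) + 8) + 2*213*(193 + 213) = (1209 + 8) + 2*213*406 = 1217 + 172956 = 174173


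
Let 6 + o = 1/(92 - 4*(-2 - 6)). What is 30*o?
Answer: -11145/62 ≈ -179.76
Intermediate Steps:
o = -743/124 (o = -6 + 1/(92 - 4*(-2 - 6)) = -6 + 1/(92 - 4*(-8)) = -6 + 1/(92 + 32) = -6 + 1/124 = -743/124 ≈ -5.9919)
30*o = 30*(-743/124) = -11145/62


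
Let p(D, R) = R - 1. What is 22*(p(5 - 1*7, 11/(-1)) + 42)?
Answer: 660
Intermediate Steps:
p(D, R) = -1 + R
22*(p(5 - 1*7, 11/(-1)) + 42) = 22*((-1 + 11/(-1)) + 42) = 22*((-1 + 11*(-1)) + 42) = 22*((-1 - 11) + 42) = 22*(-12 + 42) = 22*30 = 660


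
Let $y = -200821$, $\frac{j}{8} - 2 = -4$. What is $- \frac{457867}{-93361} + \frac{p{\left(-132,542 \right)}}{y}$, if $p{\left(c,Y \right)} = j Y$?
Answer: $\frac{92758935399}{18748849381} \approx 4.9474$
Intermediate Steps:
$j = -16$ ($j = 16 + 8 \left(-4\right) = 16 - 32 = -16$)
$p{\left(c,Y \right)} = - 16 Y$
$- \frac{457867}{-93361} + \frac{p{\left(-132,542 \right)}}{y} = - \frac{457867}{-93361} + \frac{\left(-16\right) 542}{-200821} = \left(-457867\right) \left(- \frac{1}{93361}\right) - - \frac{8672}{200821} = \frac{457867}{93361} + \frac{8672}{200821} = \frac{92758935399}{18748849381}$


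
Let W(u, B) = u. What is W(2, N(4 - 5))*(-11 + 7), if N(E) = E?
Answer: -8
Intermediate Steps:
W(2, N(4 - 5))*(-11 + 7) = 2*(-11 + 7) = 2*(-4) = -8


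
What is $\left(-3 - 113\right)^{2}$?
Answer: $13456$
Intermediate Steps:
$\left(-3 - 113\right)^{2} = \left(-116\right)^{2} = 13456$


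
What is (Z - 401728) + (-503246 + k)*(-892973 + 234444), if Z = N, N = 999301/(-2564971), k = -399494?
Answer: 1524824133809616471/2564971 ≈ 5.9448e+11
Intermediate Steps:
N = -999301/2564971 (N = 999301*(-1/2564971) = -999301/2564971 ≈ -0.38960)
Z = -999301/2564971 ≈ -0.38960
(Z - 401728) + (-503246 + k)*(-892973 + 234444) = (-999301/2564971 - 401728) + (-503246 - 399494)*(-892973 + 234444) = -1030421669189/2564971 - 902740*(-658529) = -1030421669189/2564971 + 594480469460 = 1524824133809616471/2564971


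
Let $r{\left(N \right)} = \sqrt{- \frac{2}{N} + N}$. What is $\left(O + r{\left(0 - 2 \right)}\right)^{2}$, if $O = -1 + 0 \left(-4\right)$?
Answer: $\left(1 - i\right)^{2} \approx - 2.0 i$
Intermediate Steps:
$O = -1$ ($O = -1 + 0 = -1$)
$r{\left(N \right)} = \sqrt{N - \frac{2}{N}}$
$\left(O + r{\left(0 - 2 \right)}\right)^{2} = \left(-1 + \sqrt{\left(0 - 2\right) - \frac{2}{0 - 2}}\right)^{2} = \left(-1 + \sqrt{-2 - \frac{2}{-2}}\right)^{2} = \left(-1 + \sqrt{-2 - -1}\right)^{2} = \left(-1 + \sqrt{-2 + 1}\right)^{2} = \left(-1 + \sqrt{-1}\right)^{2} = \left(-1 + i\right)^{2}$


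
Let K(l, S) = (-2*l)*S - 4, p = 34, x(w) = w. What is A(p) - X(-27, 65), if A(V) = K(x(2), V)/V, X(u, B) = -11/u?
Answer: -2077/459 ≈ -4.5251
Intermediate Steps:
K(l, S) = -4 - 2*S*l (K(l, S) = -2*S*l - 4 = -4 - 2*S*l)
A(V) = (-4 - 4*V)/V (A(V) = (-4 - 2*V*2)/V = (-4 - 4*V)/V)
A(p) - X(-27, 65) = (-4 - 4/34) - (-11)/(-27) = (-4 - 4*1/34) - (-11)*(-1)/27 = (-4 - 2/17) - 1*11/27 = -70/17 - 11/27 = -2077/459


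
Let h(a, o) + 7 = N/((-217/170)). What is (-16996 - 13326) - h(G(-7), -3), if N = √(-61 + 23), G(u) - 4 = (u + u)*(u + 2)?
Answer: -30315 + 170*I*√38/217 ≈ -30315.0 + 4.8293*I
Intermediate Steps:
G(u) = 4 + 2*u*(2 + u) (G(u) = 4 + (u + u)*(u + 2) = 4 + (2*u)*(2 + u) = 4 + 2*u*(2 + u))
N = I*√38 (N = √(-38) = I*√38 ≈ 6.1644*I)
h(a, o) = -7 - 170*I*√38/217 (h(a, o) = -7 + (I*√38)/((-217/170)) = -7 + (I*√38)/((-217*1/170)) = -7 + (I*√38)/(-217/170) = -7 + (I*√38)*(-170/217) = -7 - 170*I*√38/217)
(-16996 - 13326) - h(G(-7), -3) = (-16996 - 13326) - (-7 - 170*I*√38/217) = -30322 + (7 + 170*I*√38/217) = -30315 + 170*I*√38/217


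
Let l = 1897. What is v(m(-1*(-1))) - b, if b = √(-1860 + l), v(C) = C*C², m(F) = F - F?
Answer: -√37 ≈ -6.0828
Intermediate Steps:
m(F) = 0
v(C) = C³
b = √37 (b = √(-1860 + 1897) = √37 ≈ 6.0828)
v(m(-1*(-1))) - b = 0³ - √37 = 0 - √37 = -√37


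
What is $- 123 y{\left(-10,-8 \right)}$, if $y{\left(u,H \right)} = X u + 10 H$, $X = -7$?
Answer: $1230$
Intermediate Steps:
$y{\left(u,H \right)} = - 7 u + 10 H$
$- 123 y{\left(-10,-8 \right)} = - 123 \left(\left(-7\right) \left(-10\right) + 10 \left(-8\right)\right) = - 123 \left(70 - 80\right) = \left(-123\right) \left(-10\right) = 1230$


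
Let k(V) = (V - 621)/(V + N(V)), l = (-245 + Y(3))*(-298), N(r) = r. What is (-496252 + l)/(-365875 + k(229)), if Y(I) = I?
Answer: 97127144/83785571 ≈ 1.1592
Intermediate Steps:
l = 72116 (l = (-245 + 3)*(-298) = -242*(-298) = 72116)
k(V) = (-621 + V)/(2*V) (k(V) = (V - 621)/(V + V) = (-621 + V)/((2*V)) = (-621 + V)*(1/(2*V)) = (-621 + V)/(2*V))
(-496252 + l)/(-365875 + k(229)) = (-496252 + 72116)/(-365875 + (½)*(-621 + 229)/229) = -424136/(-365875 + (½)*(1/229)*(-392)) = -424136/(-365875 - 196/229) = -424136/(-83785571/229) = -424136*(-229/83785571) = 97127144/83785571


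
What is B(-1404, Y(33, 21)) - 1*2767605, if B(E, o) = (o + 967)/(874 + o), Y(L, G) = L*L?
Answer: -5432806559/1963 ≈ -2.7676e+6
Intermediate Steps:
Y(L, G) = L²
B(E, o) = (967 + o)/(874 + o)
B(-1404, Y(33, 21)) - 1*2767605 = (967 + 33²)/(874 + 33²) - 1*2767605 = (967 + 1089)/(874 + 1089) - 2767605 = 2056/1963 - 2767605 = -5432806559/1963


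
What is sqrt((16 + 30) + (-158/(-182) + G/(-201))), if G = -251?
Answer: sqrt(16098018846)/18291 ≈ 6.9366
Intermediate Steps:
sqrt((16 + 30) + (-158/(-182) + G/(-201))) = sqrt((16 + 30) + (-158/(-182) - 251/(-201))) = sqrt(46 + (-158*(-1/182) - 251*(-1/201))) = sqrt(46 + (79/91 + 251/201)) = sqrt(46 + 38720/18291) = sqrt(880106/18291) = sqrt(16098018846)/18291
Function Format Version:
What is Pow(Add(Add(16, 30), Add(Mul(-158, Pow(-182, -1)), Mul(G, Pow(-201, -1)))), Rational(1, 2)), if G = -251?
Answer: Mul(Rational(1, 18291), Pow(16098018846, Rational(1, 2))) ≈ 6.9366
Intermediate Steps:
Pow(Add(Add(16, 30), Add(Mul(-158, Pow(-182, -1)), Mul(G, Pow(-201, -1)))), Rational(1, 2)) = Pow(Add(Add(16, 30), Add(Mul(-158, Pow(-182, -1)), Mul(-251, Pow(-201, -1)))), Rational(1, 2)) = Pow(Add(46, Add(Mul(-158, Rational(-1, 182)), Mul(-251, Rational(-1, 201)))), Rational(1, 2)) = Pow(Add(46, Add(Rational(79, 91), Rational(251, 201))), Rational(1, 2)) = Pow(Add(46, Rational(38720, 18291)), Rational(1, 2)) = Pow(Rational(880106, 18291), Rational(1, 2)) = Mul(Rational(1, 18291), Pow(16098018846, Rational(1, 2)))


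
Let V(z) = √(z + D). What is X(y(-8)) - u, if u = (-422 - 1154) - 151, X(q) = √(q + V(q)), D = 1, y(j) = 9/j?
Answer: 1727 + √(-18 + 4*I*√2)/4 ≈ 1727.2 + 1.0734*I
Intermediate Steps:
V(z) = √(1 + z) (V(z) = √(z + 1) = √(1 + z))
X(q) = √(q + √(1 + q))
u = -1727 (u = -1576 - 151 = -1727)
X(y(-8)) - u = √(9/(-8) + √(1 + 9/(-8))) - 1*(-1727) = √(9*(-⅛) + √(1 + 9*(-⅛))) + 1727 = √(-9/8 + √(1 - 9/8)) + 1727 = √(-9/8 + √(-⅛)) + 1727 = √(-9/8 + I*√2/4) + 1727 = 1727 + √(-9/8 + I*√2/4)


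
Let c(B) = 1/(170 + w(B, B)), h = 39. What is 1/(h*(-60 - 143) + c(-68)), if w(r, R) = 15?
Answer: -185/1464644 ≈ -0.00012631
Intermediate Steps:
c(B) = 1/185 (c(B) = 1/(170 + 15) = 1/185)
1/(h*(-60 - 143) + c(-68)) = 1/(39*(-60 - 143) + 1/185) = 1/(39*(-203) + 1/185) = 1/(-7917 + 1/185) = 1/(-1464644/185) = -185/1464644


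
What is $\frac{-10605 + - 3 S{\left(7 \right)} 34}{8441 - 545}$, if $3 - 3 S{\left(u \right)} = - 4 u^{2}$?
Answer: $- \frac{17371}{7896} \approx -2.2$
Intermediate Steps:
$S{\left(u \right)} = 1 + \frac{4 u^{2}}{3}$ ($S{\left(u \right)} = 1 - \frac{\left(-4\right) u^{2}}{3} = 1 + \frac{4 u^{2}}{3}$)
$\frac{-10605 + - 3 S{\left(7 \right)} 34}{8441 - 545} = \frac{-10605 + - 3 \left(1 + \frac{4 \cdot 7^{2}}{3}\right) 34}{8441 - 545} = \frac{-10605 + - 3 \left(1 + \frac{4}{3} \cdot 49\right) 34}{7896} = \left(-10605 + - 3 \left(1 + \frac{196}{3}\right) 34\right) \frac{1}{7896} = \left(-10605 + \left(-3\right) \frac{199}{3} \cdot 34\right) \frac{1}{7896} = \left(-10605 - 6766\right) \frac{1}{7896} = \left(-17371\right) \frac{1}{7896} = - \frac{17371}{7896}$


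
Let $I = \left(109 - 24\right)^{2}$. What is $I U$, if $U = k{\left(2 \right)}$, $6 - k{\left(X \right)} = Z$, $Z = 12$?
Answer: $-43350$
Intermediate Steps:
$k{\left(X \right)} = -6$ ($k{\left(X \right)} = 6 - 12 = -6$)
$U = -6$
$I = 7225$ ($I = 85^{2} = 7225$)
$I U = 7225 \left(-6\right) = -43350$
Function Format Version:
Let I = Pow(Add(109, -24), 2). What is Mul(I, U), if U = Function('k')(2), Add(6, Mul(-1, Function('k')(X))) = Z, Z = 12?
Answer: -43350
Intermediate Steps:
Function('k')(X) = -6 (Function('k')(X) = Add(6, Mul(-1, 12)) = Add(6, -12) = -6)
U = -6
I = 7225 (I = Pow(85, 2) = 7225)
Mul(I, U) = Mul(7225, -6) = -43350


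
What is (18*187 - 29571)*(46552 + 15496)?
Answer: -1625967840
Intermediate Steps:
(18*187 - 29571)*(46552 + 15496) = (3366 - 29571)*62048 = -26205*62048 = -1625967840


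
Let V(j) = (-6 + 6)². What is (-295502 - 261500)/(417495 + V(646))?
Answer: -557002/417495 ≈ -1.3342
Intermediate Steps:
V(j) = 0 (V(j) = 0² = 0)
(-295502 - 261500)/(417495 + V(646)) = (-295502 - 261500)/(417495 + 0) = -557002/417495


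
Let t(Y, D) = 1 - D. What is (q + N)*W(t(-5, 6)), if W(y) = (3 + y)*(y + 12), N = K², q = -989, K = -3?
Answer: 13720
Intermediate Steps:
N = 9 (N = (-3)² = 9)
W(y) = (3 + y)*(12 + y)
(q + N)*W(t(-5, 6)) = (-989 + 9)*(36 + (1 - 1*6)² + 15*(1 - 1*6)) = -980*(36 + (1 - 6)² + 15*(1 - 6)) = -980*(36 + (-5)² + 15*(-5)) = -980*(36 + 25 - 75) = -980*(-14) = 13720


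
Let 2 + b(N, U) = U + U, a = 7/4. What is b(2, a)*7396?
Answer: 11094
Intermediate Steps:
a = 7/4 (a = 7*(¼) = 7/4 ≈ 1.7500)
b(N, U) = -2 + 2*U (b(N, U) = -2 + (U + U) = -2 + 2*U)
b(2, a)*7396 = (-2 + 2*(7/4))*7396 = (-2 + 7/2)*7396 = (3/2)*7396 = 11094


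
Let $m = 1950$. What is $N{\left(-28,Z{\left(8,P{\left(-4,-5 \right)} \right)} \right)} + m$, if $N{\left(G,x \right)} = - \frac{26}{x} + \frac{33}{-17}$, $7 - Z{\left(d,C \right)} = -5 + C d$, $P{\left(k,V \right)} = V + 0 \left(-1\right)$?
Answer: $\frac{66217}{34} \approx 1947.6$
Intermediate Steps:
$P{\left(k,V \right)} = V$ ($P{\left(k,V \right)} = V + 0 = V$)
$Z{\left(d,C \right)} = 12 - C d$ ($Z{\left(d,C \right)} = 7 - \left(-5 + C d\right) = 12 - C d$)
$N{\left(G,x \right)} = - \frac{33}{17} - \frac{26}{x}$ ($N{\left(G,x \right)} = - \frac{26}{x} + 33 \left(- \frac{1}{17}\right) = - \frac{26}{x} - \frac{33}{17} = - \frac{33}{17} - \frac{26}{x}$)
$N{\left(-28,Z{\left(8,P{\left(-4,-5 \right)} \right)} \right)} + m = \left(- \frac{33}{17} - \frac{26}{12 - \left(-5\right) 8}\right) + 1950 = \left(- \frac{33}{17} - \frac{26}{12 + 40}\right) + 1950 = \left(- \frac{33}{17} - \frac{26}{52}\right) + 1950 = \left(- \frac{33}{17} - \frac{1}{2}\right) + 1950 = - \frac{83}{34} + 1950 = \frac{66217}{34}$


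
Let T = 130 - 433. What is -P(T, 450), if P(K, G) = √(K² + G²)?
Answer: -3*√32701 ≈ -542.50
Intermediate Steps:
T = -303
P(K, G) = √(G² + K²)
-P(T, 450) = -√(450² + (-303)²) = -√(202500 + 91809) = -√294309 = -3*√32701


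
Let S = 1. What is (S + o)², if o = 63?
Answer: 4096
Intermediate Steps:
(S + o)² = (1 + 63)² = 64² = 4096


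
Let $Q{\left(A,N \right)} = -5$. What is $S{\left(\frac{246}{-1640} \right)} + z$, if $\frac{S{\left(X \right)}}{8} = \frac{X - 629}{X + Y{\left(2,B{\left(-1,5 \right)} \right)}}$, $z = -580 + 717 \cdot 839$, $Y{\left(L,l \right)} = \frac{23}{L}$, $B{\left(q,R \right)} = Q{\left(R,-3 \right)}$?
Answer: $\frac{136322477}{227} \approx 6.0054 \cdot 10^{5}$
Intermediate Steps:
$B{\left(q,R \right)} = -5$
$z = 600983$ ($z = -580 + 601563 = 600983$)
$S{\left(X \right)} = \frac{8 \left(-629 + X\right)}{\frac{23}{2} + X}$ ($S{\left(X \right)} = 8 \frac{X - 629}{X + \frac{23}{2}} = 8 \frac{-629 + X}{X + 23 \cdot \frac{1}{2}} = 8 \frac{-629 + X}{X + \frac{23}{2}} = 8 \frac{-629 + X}{\frac{23}{2} + X} = \frac{8 \left(-629 + X\right)}{\frac{23}{2} + X}$)
$S{\left(\frac{246}{-1640} \right)} + z = \frac{16 \left(-629 + \frac{246}{-1640}\right)}{23 + 2 \frac{246}{-1640}} + 600983 = \frac{16 \left(-629 + 246 \left(- \frac{1}{1640}\right)\right)}{23 + 2 \cdot 246 \left(- \frac{1}{1640}\right)} + 600983 = \frac{16 \left(-629 - \frac{3}{20}\right)}{23 + 2 \left(- \frac{3}{20}\right)} + 600983 = 16 \frac{1}{23 - \frac{3}{10}} \left(- \frac{12583}{20}\right) + 600983 = 16 \frac{1}{\frac{227}{10}} \left(- \frac{12583}{20}\right) + 600983 = 16 \cdot \frac{10}{227} \left(- \frac{12583}{20}\right) + 600983 = - \frac{100664}{227} + 600983 = \frac{136322477}{227}$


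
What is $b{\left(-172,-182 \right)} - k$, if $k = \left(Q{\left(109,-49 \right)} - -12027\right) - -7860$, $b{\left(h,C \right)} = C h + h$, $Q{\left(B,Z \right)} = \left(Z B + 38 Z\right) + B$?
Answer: $18339$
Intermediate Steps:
$Q{\left(B,Z \right)} = B + 38 Z + B Z$ ($Q{\left(B,Z \right)} = \left(B Z + 38 Z\right) + B = \left(38 Z + B Z\right) + B = B + 38 Z + B Z$)
$b{\left(h,C \right)} = h + C h$
$k = 12793$ ($k = \left(\left(109 + 38 \left(-49\right) + 109 \left(-49\right)\right) - -12027\right) - -7860 = \left(\left(109 - 1862 - 5341\right) + 12027\right) + 7860 = \left(-7094 + 12027\right) + 7860 = 4933 + 7860 = 12793$)
$b{\left(-172,-182 \right)} - k = - 172 \left(1 - 182\right) - 12793 = \left(-172\right) \left(-181\right) - 12793 = 31132 - 12793 = 18339$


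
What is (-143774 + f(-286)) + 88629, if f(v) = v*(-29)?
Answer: -46851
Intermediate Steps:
f(v) = -29*v
(-143774 + f(-286)) + 88629 = (-143774 - 29*(-286)) + 88629 = (-143774 + 8294) + 88629 = -135480 + 88629 = -46851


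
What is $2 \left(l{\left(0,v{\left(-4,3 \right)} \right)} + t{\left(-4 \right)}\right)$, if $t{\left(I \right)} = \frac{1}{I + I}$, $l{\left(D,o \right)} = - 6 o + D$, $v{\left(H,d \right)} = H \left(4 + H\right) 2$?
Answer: $- \frac{1}{4} \approx -0.25$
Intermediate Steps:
$v{\left(H,d \right)} = 2 H \left(4 + H\right)$
$l{\left(D,o \right)} = D - 6 o$
$t{\left(I \right)} = \frac{1}{2 I}$
$2 \left(l{\left(0,v{\left(-4,3 \right)} \right)} + t{\left(-4 \right)}\right) = 2 \left(\left(0 - 6 \cdot 2 \left(-4\right) \left(4 - 4\right)\right) + \frac{1}{2 \left(-4\right)}\right) = 2 \left(\left(0 - 6 \cdot 2 \left(-4\right) 0\right) + \frac{1}{2} \left(- \frac{1}{4}\right)\right) = 2 \left(\left(0 - 0\right) - \frac{1}{8}\right) = 2 \left(\left(0 + 0\right) - \frac{1}{8}\right) = 2 \left(0 - \frac{1}{8}\right) = 2 \left(- \frac{1}{8}\right) = - \frac{1}{4}$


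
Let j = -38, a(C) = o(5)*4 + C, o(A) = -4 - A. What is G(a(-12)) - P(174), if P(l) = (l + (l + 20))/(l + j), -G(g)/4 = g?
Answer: 3218/17 ≈ 189.29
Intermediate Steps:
a(C) = -36 + C (a(C) = (-4 - 1*5)*4 + C = (-4 - 5)*4 + C = -9*4 + C = -36 + C)
G(g) = -4*g
P(l) = (20 + 2*l)/(-38 + l) (P(l) = (l + (l + 20))/(l - 38) = (l + (20 + l))/(-38 + l) = (20 + 2*l)/(-38 + l))
G(a(-12)) - P(174) = -4*(-36 - 12) - 2*(10 + 174)/(-38 + 174) = -4*(-48) - 2*184/136 = 192 - 2*184/136 = 192 - 1*46/17 = 192 - 46/17 = 3218/17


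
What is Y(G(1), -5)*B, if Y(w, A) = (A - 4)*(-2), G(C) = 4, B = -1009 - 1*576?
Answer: -28530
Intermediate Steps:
B = -1585 (B = -1009 - 576 = -1585)
Y(w, A) = 8 - 2*A (Y(w, A) = (-4 + A)*(-2) = 8 - 2*A)
Y(G(1), -5)*B = (8 - 2*(-5))*(-1585) = (8 + 10)*(-1585) = 18*(-1585) = -28530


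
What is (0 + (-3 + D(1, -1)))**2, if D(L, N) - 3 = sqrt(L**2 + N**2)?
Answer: 2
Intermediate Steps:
D(L, N) = 3 + sqrt(L**2 + N**2)
(0 + (-3 + D(1, -1)))**2 = (0 + (-3 + (3 + sqrt(1**2 + (-1)**2))))**2 = (0 + (-3 + (3 + sqrt(1 + 1))))**2 = (0 + (-3 + (3 + sqrt(2))))**2 = (0 + sqrt(2))**2 = (sqrt(2))**2 = 2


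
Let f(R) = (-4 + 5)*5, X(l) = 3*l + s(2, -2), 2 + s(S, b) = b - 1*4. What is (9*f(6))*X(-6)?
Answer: -1170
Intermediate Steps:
s(S, b) = -6 + b (s(S, b) = -2 + (b - 1*4) = -2 + (b - 4) = -2 + (-4 + b) = -6 + b)
X(l) = -8 + 3*l (X(l) = 3*l + (-6 - 2) = 3*l - 8 = -8 + 3*l)
f(R) = 5 (f(R) = 1*5 = 5)
(9*f(6))*X(-6) = (9*5)*(-8 + 3*(-6)) = 45*(-8 - 18) = 45*(-26) = -1170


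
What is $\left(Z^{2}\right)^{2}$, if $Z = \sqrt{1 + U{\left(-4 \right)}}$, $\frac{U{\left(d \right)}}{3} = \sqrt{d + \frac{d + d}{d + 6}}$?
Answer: $-71 + 12 i \sqrt{2} \approx -71.0 + 16.971 i$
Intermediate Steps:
$U{\left(d \right)} = 3 \sqrt{d + \frac{2 d}{6 + d}}$ ($U{\left(d \right)} = 3 \sqrt{d + \frac{d + d}{d + 6}} = 3 \sqrt{d + \frac{2 d}{6 + d}}$)
$Z = \sqrt{1 + 6 i \sqrt{2}}$ ($Z = \sqrt{1 + 3 \sqrt{- \frac{4 \left(8 - 4\right)}{6 - 4}}} = \sqrt{1 + 3 \sqrt{\left(-4\right) \frac{1}{2} \cdot 4}} = \sqrt{1 + 3 \sqrt{-8}} = \sqrt{1 + 3 \cdot 2 i \sqrt{2}} = \sqrt{1 + 6 i \sqrt{2}} \approx 2.1845 + 1.9422 i$)
$\left(Z^{2}\right)^{2} = \left(\left(\sqrt{1 + 6 i \sqrt{2}}\right)^{2}\right)^{2} = \left(1 + 6 i \sqrt{2}\right)^{2}$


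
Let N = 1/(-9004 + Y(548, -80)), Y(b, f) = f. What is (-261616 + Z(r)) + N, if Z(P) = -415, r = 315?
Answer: -2380289605/9084 ≈ -2.6203e+5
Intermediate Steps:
N = -1/9084 (N = 1/(-9004 - 80) = 1/(-9084) = -1/9084 ≈ -0.00011008)
(-261616 + Z(r)) + N = (-261616 - 415) - 1/9084 = -262031 - 1/9084 = -2380289605/9084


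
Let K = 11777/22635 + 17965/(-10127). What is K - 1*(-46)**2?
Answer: -485326720916/229224645 ≈ -2117.3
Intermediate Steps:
K = -287372096/229224645 (K = 11777*(1/22635) + 17965*(-1/10127) = 11777/22635 - 17965/10127 = -287372096/229224645 ≈ -1.2537)
K - 1*(-46)**2 = -287372096/229224645 - 1*(-46)**2 = -287372096/229224645 - 1*2116 = -287372096/229224645 - 2116 = -485326720916/229224645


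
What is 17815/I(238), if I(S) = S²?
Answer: 2545/8092 ≈ 0.31451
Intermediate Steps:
17815/I(238) = 17815/(238²) = 17815/56644 = 17815*(1/56644) = 2545/8092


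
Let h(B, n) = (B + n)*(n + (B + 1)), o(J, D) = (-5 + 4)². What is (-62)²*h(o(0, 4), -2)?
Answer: 0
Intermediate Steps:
o(J, D) = 1 (o(J, D) = (-1)² = 1)
h(B, n) = (B + n)*(1 + B + n) (h(B, n) = (B + n)*(n + (1 + B)) = (B + n)*(1 + B + n))
(-62)²*h(o(0, 4), -2) = (-62)²*(1 - 2 + 1² + (-2)² + 2*1*(-2)) = 3844*(1 - 2 + 1 + 4 - 4) = 3844*0 = 0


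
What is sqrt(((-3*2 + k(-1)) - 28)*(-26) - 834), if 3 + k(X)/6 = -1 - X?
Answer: sqrt(518) ≈ 22.760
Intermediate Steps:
k(X) = -24 - 6*X (k(X) = -18 + 6*(-1 - X) = -18 + (-6 - 6*X) = -24 - 6*X)
sqrt(((-3*2 + k(-1)) - 28)*(-26) - 834) = sqrt(((-3*2 + (-24 - 6*(-1))) - 28)*(-26) - 834) = sqrt(((-6 + (-24 + 6)) - 28)*(-26) - 834) = sqrt(((-6 - 18) - 28)*(-26) - 834) = sqrt((-24 - 28)*(-26) - 834) = sqrt(-52*(-26) - 834) = sqrt(1352 - 834) = sqrt(518)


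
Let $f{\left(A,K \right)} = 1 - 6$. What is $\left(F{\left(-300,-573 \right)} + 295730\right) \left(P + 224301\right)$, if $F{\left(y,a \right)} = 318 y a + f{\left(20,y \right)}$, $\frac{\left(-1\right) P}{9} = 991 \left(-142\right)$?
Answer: $81934201230075$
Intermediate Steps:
$P = 1266498$ ($P = - 9 \cdot 991 \left(-142\right) = \left(-9\right) \left(-140722\right) = 1266498$)
$f{\left(A,K \right)} = -5$
$F{\left(y,a \right)} = -5 + 318 a y$ ($F{\left(y,a \right)} = 318 y a - 5 = 318 a y - 5 = -5 + 318 a y$)
$\left(F{\left(-300,-573 \right)} + 295730\right) \left(P + 224301\right) = \left(\left(-5 + 318 \left(-573\right) \left(-300\right)\right) + 295730\right) \left(1266498 + 224301\right) = \left(\left(-5 + 54664200\right) + 295730\right) 1490799 = \left(54664195 + 295730\right) 1490799 = 54959925 \cdot 1490799 = 81934201230075$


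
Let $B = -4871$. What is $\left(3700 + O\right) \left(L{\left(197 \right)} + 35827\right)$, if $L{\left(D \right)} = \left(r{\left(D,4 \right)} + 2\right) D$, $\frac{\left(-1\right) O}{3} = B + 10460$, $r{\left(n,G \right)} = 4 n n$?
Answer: $-400081655771$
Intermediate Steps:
$r{\left(n,G \right)} = 4 n^{2}$
$O = -16767$ ($O = - 3 \left(-4871 + 10460\right) = \left(-3\right) 5589 = -16767$)
$L{\left(D \right)} = D \left(2 + 4 D^{2}\right)$ ($L{\left(D \right)} = \left(4 D^{2} + 2\right) D = \left(2 + 4 D^{2}\right) D = D \left(2 + 4 D^{2}\right)$)
$\left(3700 + O\right) \left(L{\left(197 \right)} + 35827\right) = \left(3700 - 16767\right) \left(\left(2 \cdot 197 + 4 \cdot 197^{3}\right) + 35827\right) = - 13067 \left(\left(394 + 4 \cdot 7645373\right) + 35827\right) = - 13067 \left(\left(394 + 30581492\right) + 35827\right) = - 13067 \left(30581886 + 35827\right) = \left(-13067\right) 30617713 = -400081655771$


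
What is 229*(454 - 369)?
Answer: 19465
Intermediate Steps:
229*(454 - 369) = 229*85 = 19465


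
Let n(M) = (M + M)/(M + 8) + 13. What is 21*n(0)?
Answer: 273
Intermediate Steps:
n(M) = 13 + 2*M/(8 + M) (n(M) = (2*M)/(8 + M) + 13 = 2*M/(8 + M) + 13 = 13 + 2*M/(8 + M))
21*n(0) = 21*((104 + 15*0)/(8 + 0)) = 21*((104 + 0)/8) = 21*((⅛)*104) = 21*13 = 273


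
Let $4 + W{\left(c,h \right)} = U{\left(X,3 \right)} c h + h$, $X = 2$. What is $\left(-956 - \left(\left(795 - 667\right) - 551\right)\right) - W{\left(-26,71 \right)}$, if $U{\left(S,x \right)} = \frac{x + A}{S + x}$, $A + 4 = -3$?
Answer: $- \frac{10384}{5} \approx -2076.8$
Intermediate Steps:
$A = -7$ ($A = -4 - 3 = -7$)
$U{\left(S,x \right)} = \frac{-7 + x}{S + x}$ ($U{\left(S,x \right)} = \frac{x - 7}{S + x} = \frac{-7 + x}{S + x}$)
$W{\left(c,h \right)} = -4 + h - \frac{4 c h}{5}$ ($W{\left(c,h \right)} = -4 + \left(\frac{-7 + 3}{2 + 3} c h + h\right) = -4 + \left(\frac{1}{5} \left(-4\right) c h + h\right) = -4 + \left(- \frac{4 c}{5} h + h\right) = -4 - \left(- h + \frac{4 c h}{5}\right) = -4 + h - \frac{4 c h}{5}$)
$\left(-956 - \left(\left(795 - 667\right) - 551\right)\right) - W{\left(-26,71 \right)} = \left(-956 - \left(\left(795 - 667\right) - 551\right)\right) - \left(-4 + 71 - \left(- \frac{104}{5}\right) 71\right) = \left(-956 - \left(128 - 551\right)\right) - \left(-4 + 71 + \frac{7384}{5}\right) = \left(-956 - -423\right) - \frac{7719}{5} = \left(-956 + 423\right) - \frac{7719}{5} = -533 - \frac{7719}{5} = - \frac{10384}{5}$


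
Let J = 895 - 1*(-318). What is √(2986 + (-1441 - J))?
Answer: 2*√83 ≈ 18.221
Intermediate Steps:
J = 1213 (J = 895 + 318 = 1213)
√(2986 + (-1441 - J)) = √(2986 + (-1441 - 1*1213)) = √(2986 + (-1441 - 1213)) = √(2986 - 2654) = √332 = 2*√83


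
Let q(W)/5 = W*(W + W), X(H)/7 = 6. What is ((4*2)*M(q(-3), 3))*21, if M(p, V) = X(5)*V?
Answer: 21168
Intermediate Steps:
X(H) = 42 (X(H) = 7*6 = 42)
q(W) = 10*W² (q(W) = 5*(W*(W + W)) = 5*(W*(2*W)) = 5*(2*W²) = 10*W²)
M(p, V) = 42*V
((4*2)*M(q(-3), 3))*21 = ((4*2)*(42*3))*21 = (8*126)*21 = 1008*21 = 21168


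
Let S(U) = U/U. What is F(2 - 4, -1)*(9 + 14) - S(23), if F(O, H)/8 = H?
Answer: -185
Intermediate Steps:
F(O, H) = 8*H
S(U) = 1
F(2 - 4, -1)*(9 + 14) - S(23) = (8*(-1))*(9 + 14) - 1*1 = -8*23 - 1 = -184 - 1 = -185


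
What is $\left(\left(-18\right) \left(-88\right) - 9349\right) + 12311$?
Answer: $4546$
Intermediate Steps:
$\left(\left(-18\right) \left(-88\right) - 9349\right) + 12311 = \left(1584 - 9349\right) + 12311 = -7765 + 12311 = 4546$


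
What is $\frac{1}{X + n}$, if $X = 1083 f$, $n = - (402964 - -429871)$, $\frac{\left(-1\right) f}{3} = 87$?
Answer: $- \frac{1}{1115498} \approx -8.9646 \cdot 10^{-7}$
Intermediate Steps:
$f = -261$ ($f = \left(-3\right) 87 = -261$)
$n = -832835$ ($n = - (402964 + 429871) = \left(-1\right) 832835 = -832835$)
$X = -282663$ ($X = 1083 \left(-261\right) = -282663$)
$\frac{1}{X + n} = \frac{1}{-282663 - 832835} = \frac{1}{-1115498} = - \frac{1}{1115498}$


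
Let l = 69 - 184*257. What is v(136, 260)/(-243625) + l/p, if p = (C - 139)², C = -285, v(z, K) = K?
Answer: -2310094127/8759585600 ≈ -0.26372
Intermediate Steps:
p = 179776 (p = (-285 - 139)² = (-424)² = 179776)
l = -47219 (l = 69 - 47288 = -47219)
v(136, 260)/(-243625) + l/p = 260/(-243625) - 47219/179776 = 260*(-1/243625) - 47219*1/179776 = -52/48725 - 47219/179776 = -2310094127/8759585600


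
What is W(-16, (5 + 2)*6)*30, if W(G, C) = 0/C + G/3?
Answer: -160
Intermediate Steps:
W(G, C) = G/3 (W(G, C) = 0 + G*(⅓) = 0 + G/3 = G/3)
W(-16, (5 + 2)*6)*30 = ((⅓)*(-16))*30 = -16/3*30 = -160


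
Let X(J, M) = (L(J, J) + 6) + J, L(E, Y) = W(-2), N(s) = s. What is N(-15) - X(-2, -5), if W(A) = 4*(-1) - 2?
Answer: -13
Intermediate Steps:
W(A) = -6 (W(A) = -4 - 2 = -6)
L(E, Y) = -6
X(J, M) = J (X(J, M) = (-6 + 6) + J = 0 + J = J)
N(-15) - X(-2, -5) = -15 - 1*(-2) = -15 + 2 = -13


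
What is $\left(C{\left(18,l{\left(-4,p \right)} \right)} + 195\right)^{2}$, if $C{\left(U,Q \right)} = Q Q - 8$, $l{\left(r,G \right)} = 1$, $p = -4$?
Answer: $35344$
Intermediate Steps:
$C{\left(U,Q \right)} = -8 + Q^{2}$ ($C{\left(U,Q \right)} = Q^{2} - 8 = -8 + Q^{2}$)
$\left(C{\left(18,l{\left(-4,p \right)} \right)} + 195\right)^{2} = \left(\left(-8 + 1^{2}\right) + 195\right)^{2} = \left(\left(-8 + 1\right) + 195\right)^{2} = \left(-7 + 195\right)^{2} = 188^{2} = 35344$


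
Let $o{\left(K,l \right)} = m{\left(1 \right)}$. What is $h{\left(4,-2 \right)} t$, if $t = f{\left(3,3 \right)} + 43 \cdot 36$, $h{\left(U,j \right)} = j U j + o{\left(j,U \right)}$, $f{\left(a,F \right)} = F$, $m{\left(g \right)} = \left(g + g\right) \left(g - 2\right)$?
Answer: $21714$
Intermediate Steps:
$m{\left(g \right)} = 2 g \left(-2 + g\right)$
$o{\left(K,l \right)} = -2$ ($o{\left(K,l \right)} = 2 \cdot 1 \left(-2 + 1\right) = 2 \cdot 1 \left(-1\right) = -2$)
$h{\left(U,j \right)} = -2 + U j^{2}$ ($h{\left(U,j \right)} = j U j - 2 = U j j - 2 = U j^{2} - 2 = -2 + U j^{2}$)
$t = 1551$ ($t = 3 + 43 \cdot 36 = 3 + 1548 = 1551$)
$h{\left(4,-2 \right)} t = \left(-2 + 4 \left(-2\right)^{2}\right) 1551 = \left(-2 + 4 \cdot 4\right) 1551 = \left(-2 + 16\right) 1551 = 14 \cdot 1551 = 21714$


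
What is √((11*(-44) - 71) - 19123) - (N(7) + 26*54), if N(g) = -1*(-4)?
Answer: -1408 + I*√19678 ≈ -1408.0 + 140.28*I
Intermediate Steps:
N(g) = 4
√((11*(-44) - 71) - 19123) - (N(7) + 26*54) = √((11*(-44) - 71) - 19123) - (4 + 26*54) = √((-484 - 71) - 19123) - (4 + 1404) = √(-555 - 19123) - 1*1408 = √(-19678) - 1408 = I*√19678 - 1408 = -1408 + I*√19678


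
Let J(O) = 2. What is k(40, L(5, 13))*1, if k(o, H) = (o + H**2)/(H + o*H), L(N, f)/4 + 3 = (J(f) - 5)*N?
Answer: -653/369 ≈ -1.7696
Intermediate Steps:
L(N, f) = -12 - 12*N (L(N, f) = -12 + 4*((2 - 5)*N) = -12 + 4*(-3*N) = -12 - 12*N)
k(o, H) = (o + H**2)/(H + H*o)
k(40, L(5, 13))*1 = ((40 + (-12 - 12*5)**2)/((-12 - 12*5)*(1 + 40)))*1 = ((40 + (-12 - 60)**2)/(-12 - 60*41))*1 = ((1/41)*(40 + (-72)**2)/(-72))*1 = -1/72*1/41*(40 + 5184)*1 = -1/72*1/41*5224*1 = -653/369*1 = -653/369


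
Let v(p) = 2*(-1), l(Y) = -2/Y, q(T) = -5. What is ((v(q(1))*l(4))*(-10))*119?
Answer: -1190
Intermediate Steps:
v(p) = -2
((v(q(1))*l(4))*(-10))*119 = (-(-4)/4*(-10))*119 = (-2*(-1/2)*(-10))*119 = (1*(-10))*119 = -10*119 = -1190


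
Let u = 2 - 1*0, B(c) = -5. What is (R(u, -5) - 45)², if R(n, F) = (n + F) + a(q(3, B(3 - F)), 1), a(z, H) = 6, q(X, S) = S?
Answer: 1764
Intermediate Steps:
u = 2 (u = 2 + 0 = 2)
R(n, F) = 6 + F + n (R(n, F) = (n + F) + 6 = (F + n) + 6 = 6 + F + n)
(R(u, -5) - 45)² = ((6 - 5 + 2) - 45)² = (3 - 45)² = (-42)² = 1764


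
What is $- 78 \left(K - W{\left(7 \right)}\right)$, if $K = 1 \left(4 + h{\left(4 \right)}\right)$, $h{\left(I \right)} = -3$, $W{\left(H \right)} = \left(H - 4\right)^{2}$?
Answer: $624$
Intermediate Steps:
$W{\left(H \right)} = \left(-4 + H\right)^{2}$
$K = 1$ ($K = 1 \left(4 - 3\right) = 1 \cdot 1 = 1$)
$- 78 \left(K - W{\left(7 \right)}\right) = - 78 \left(1 - \left(-4 + 7\right)^{2}\right) = - 78 \left(1 - 3^{2}\right) = - 78 \left(1 - 9\right) = \left(-78\right) \left(-8\right) = 624$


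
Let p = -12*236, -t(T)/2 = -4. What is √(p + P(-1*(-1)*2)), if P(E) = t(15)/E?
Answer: 2*I*√707 ≈ 53.179*I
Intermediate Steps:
t(T) = 8 (t(T) = -2*(-4) = 8)
P(E) = 8/E
p = -2832
√(p + P(-1*(-1)*2)) = √(-2832 + 8/((-1*(-1)*2))) = √(-2832 + 8/((1*2))) = √(-2832 + 8/2) = √(-2832 + 8*(½)) = √(-2832 + 4) = √(-2828) = 2*I*√707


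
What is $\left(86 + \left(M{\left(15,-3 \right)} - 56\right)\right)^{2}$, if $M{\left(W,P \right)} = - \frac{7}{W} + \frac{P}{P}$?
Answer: $\frac{209764}{225} \approx 932.28$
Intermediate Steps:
$M{\left(W,P \right)} = 1 - \frac{7}{W}$ ($M{\left(W,P \right)} = - \frac{7}{W} + 1 = 1 - \frac{7}{W}$)
$\left(86 + \left(M{\left(15,-3 \right)} - 56\right)\right)^{2} = \left(86 - \left(56 - \frac{-7 + 15}{15}\right)\right)^{2} = \left(86 + \left(\frac{1}{15} \cdot 8 - 56\right)\right)^{2} = \left(86 + \left(\frac{8}{15} - 56\right)\right)^{2} = \left(86 - \frac{832}{15}\right)^{2} = \left(\frac{458}{15}\right)^{2} = \frac{209764}{225}$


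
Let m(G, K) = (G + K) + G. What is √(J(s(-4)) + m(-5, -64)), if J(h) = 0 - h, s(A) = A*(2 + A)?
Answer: I*√82 ≈ 9.0554*I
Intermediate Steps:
m(G, K) = K + 2*G
J(h) = -h
√(J(s(-4)) + m(-5, -64)) = √(-(-4)*(2 - 4) + (-64 + 2*(-5))) = √(-(-4)*(-2) + (-64 - 10)) = √(-1*8 - 74) = √(-8 - 74) = √(-82) = I*√82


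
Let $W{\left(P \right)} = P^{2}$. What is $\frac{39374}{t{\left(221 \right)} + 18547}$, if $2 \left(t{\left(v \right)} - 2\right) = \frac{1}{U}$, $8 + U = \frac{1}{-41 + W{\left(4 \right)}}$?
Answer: $\frac{15828348}{7456673} \approx 2.1227$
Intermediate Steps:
$U = - \frac{201}{25}$ ($U = -8 + \frac{1}{-41 + 4^{2}} = -8 + \frac{1}{-41 + 16} = -8 + \frac{1}{-25} = -8 - \frac{1}{25} = - \frac{201}{25} \approx -8.04$)
$t{\left(v \right)} = \frac{779}{402}$ ($t{\left(v \right)} = 2 + \frac{1}{2 \left(- \frac{201}{25}\right)} = 2 + \frac{1}{2} \left(- \frac{25}{201}\right) = 2 - \frac{25}{402} = \frac{779}{402}$)
$\frac{39374}{t{\left(221 \right)} + 18547} = \frac{39374}{\frac{779}{402} + 18547} = \frac{39374}{\frac{7456673}{402}} = 39374 \cdot \frac{402}{7456673} = \frac{15828348}{7456673}$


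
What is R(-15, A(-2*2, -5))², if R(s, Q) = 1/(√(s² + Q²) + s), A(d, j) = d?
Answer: (15 - √241)⁻² ≈ 3.6396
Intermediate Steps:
R(s, Q) = 1/(s + √(Q² + s²)) (R(s, Q) = 1/(√(Q² + s²) + s) = 1/(s + √(Q² + s²)))
R(-15, A(-2*2, -5))² = (1/(-15 + √((-2*2)² + (-15)²)))² = (1/(-15 + √((-4)² + 225)))² = (1/(-15 + √(16 + 225)))² = (1/(-15 + √241))² = (-15 + √241)⁻²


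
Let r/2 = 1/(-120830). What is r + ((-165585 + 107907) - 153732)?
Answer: -12772335151/60415 ≈ -2.1141e+5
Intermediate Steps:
r = -1/60415 (r = 2/(-120830) = 2*(-1/120830) = -1/60415 ≈ -1.6552e-5)
r + ((-165585 + 107907) - 153732) = -1/60415 + ((-165585 + 107907) - 153732) = -1/60415 + (-57678 - 153732) = -1/60415 - 211410 = -12772335151/60415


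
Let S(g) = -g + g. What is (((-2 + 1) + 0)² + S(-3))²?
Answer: 1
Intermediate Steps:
S(g) = 0
(((-2 + 1) + 0)² + S(-3))² = (((-2 + 1) + 0)² + 0)² = ((-1 + 0)² + 0)² = ((-1)² + 0)² = (1 + 0)² = 1² = 1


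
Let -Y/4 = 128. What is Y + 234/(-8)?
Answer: -2165/4 ≈ -541.25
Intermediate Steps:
Y = -512 (Y = -4*128 = -512)
Y + 234/(-8) = -512 + 234/(-8) = -512 + 234*(-⅛) = -512 - 117/4 = -2165/4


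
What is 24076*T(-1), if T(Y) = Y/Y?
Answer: 24076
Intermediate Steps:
T(Y) = 1
24076*T(-1) = 24076*1 = 24076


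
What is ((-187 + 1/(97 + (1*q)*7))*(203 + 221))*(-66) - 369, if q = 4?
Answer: 654051891/125 ≈ 5.2324e+6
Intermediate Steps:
((-187 + 1/(97 + (1*q)*7))*(203 + 221))*(-66) - 369 = ((-187 + 1/(97 + (1*4)*7))*(203 + 221))*(-66) - 369 = ((-187 + 1/(97 + 4*7))*424)*(-66) - 369 = ((-187 + 1/(97 + 28))*424)*(-66) - 369 = ((-187 + 1/125)*424)*(-66) - 369 = -23374/125*424*(-66) - 369 = -9910576/125*(-66) - 369 = 654098016/125 - 369 = 654051891/125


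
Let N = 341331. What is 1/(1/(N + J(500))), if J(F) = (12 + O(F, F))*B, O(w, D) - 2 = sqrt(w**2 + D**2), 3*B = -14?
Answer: 1023797/3 - 7000*sqrt(2)/3 ≈ 3.3797e+5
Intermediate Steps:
B = -14/3 (B = (1/3)*(-14) = -14/3 ≈ -4.6667)
O(w, D) = 2 + sqrt(D**2 + w**2) (O(w, D) = 2 + sqrt(w**2 + D**2) = 2 + sqrt(D**2 + w**2))
J(F) = -196/3 - 14*sqrt(2)*sqrt(F**2)/3 (J(F) = (12 + (2 + sqrt(F**2 + F**2)))*(-14/3) = (12 + (2 + sqrt(2*F**2)))*(-14/3) = (12 + (2 + sqrt(2)*sqrt(F**2)))*(-14/3) = (14 + sqrt(2)*sqrt(F**2))*(-14/3) = -196/3 - 14*sqrt(2)*sqrt(F**2)/3)
1/(1/(N + J(500))) = 1/(1/(341331 + (-196/3 - 14*sqrt(2)*sqrt(500**2)/3))) = 1/(1/(341331 + (-196/3 - 14*sqrt(2)*sqrt(250000)/3))) = 1/(1/(341331 + (-196/3 - 14/3*sqrt(2)*500))) = 1/(1/(341331 + (-196/3 - 7000*sqrt(2)/3))) = 1/(1/(1023797/3 - 7000*sqrt(2)/3)) = 1023797/3 - 7000*sqrt(2)/3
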